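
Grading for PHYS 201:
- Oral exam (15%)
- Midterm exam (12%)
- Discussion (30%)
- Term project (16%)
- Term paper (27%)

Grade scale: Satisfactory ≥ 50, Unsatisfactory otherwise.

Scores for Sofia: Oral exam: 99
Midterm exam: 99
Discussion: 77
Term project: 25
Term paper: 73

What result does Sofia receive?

Weighted total:
  Oral exam 99 × 0.15 = 14.85
  Midterm exam 99 × 0.12 = 11.88
  Discussion 77 × 0.3 = 23.1
  Term project 25 × 0.16 = 4
  Term paper 73 × 0.27 = 19.71
Sum = 73.54
73.54 ≥ 50 → Satisfactory

Satisfactory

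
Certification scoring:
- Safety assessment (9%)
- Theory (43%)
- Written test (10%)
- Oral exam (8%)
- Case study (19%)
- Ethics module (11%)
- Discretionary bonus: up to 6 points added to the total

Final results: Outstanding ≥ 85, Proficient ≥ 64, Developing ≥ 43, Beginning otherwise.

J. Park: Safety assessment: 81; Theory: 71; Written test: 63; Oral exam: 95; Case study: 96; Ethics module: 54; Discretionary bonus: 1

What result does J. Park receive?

Weighted total:
  Safety assessment 81 × 0.09 = 7.29
  Theory 71 × 0.43 = 30.53
  Written test 63 × 0.1 = 6.3
  Oral exam 95 × 0.08 = 7.6
  Case study 96 × 0.19 = 18.24
  Ethics module 54 × 0.11 = 5.94
Sum = 75.9
Discretionary bonus: 75.9 + 1 = 76.9
76.9 is ≥ 64 and < 85 → Proficient

Proficient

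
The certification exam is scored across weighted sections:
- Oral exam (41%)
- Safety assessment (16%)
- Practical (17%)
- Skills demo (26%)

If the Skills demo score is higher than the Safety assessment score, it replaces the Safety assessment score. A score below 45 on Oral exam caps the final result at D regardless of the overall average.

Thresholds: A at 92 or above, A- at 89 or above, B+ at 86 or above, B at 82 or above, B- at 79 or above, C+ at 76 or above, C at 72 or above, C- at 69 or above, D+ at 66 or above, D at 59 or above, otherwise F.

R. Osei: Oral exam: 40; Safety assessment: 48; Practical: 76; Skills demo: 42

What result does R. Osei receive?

Skills demo (42) ≤ Safety assessment (48), so Safety assessment stays at 48.
Oral exam score 40 < 45: minimum not met.
Weighted total:
  Oral exam 40 × 0.41 = 16.4
  Safety assessment 48 × 0.16 = 7.68
  Practical 76 × 0.17 = 12.92
  Skills demo 42 × 0.26 = 10.92
Sum = 47.92
47.92 would be F; cap at D applies → F.

F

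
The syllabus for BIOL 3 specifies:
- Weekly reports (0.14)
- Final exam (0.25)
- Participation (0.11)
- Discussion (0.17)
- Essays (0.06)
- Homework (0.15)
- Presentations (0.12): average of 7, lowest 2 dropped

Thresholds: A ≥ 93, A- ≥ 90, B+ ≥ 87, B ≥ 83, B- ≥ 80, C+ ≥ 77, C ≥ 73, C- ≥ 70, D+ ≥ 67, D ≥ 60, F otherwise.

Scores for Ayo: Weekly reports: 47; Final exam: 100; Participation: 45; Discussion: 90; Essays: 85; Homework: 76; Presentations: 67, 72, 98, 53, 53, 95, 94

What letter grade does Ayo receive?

C+

Presentations: drop 53, 53 → average of remaining 5 = 426/5 = 85.2
Weighted total:
  Weekly reports 47 × 0.14 = 6.58
  Final exam 100 × 0.25 = 25
  Participation 45 × 0.11 = 4.95
  Discussion 90 × 0.17 = 15.3
  Essays 85 × 0.06 = 5.1
  Homework 76 × 0.15 = 11.4
  Presentations 85.2 × 0.12 = 10.224
Sum = 78.554
78.554 is ≥ 77 and < 80 → C+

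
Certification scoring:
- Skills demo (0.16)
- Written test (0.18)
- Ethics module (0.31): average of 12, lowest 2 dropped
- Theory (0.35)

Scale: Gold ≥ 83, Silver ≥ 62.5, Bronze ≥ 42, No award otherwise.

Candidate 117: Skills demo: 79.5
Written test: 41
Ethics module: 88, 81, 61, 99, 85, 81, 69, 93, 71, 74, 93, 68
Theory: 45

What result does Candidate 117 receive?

Bronze

Ethics module: drop 61, 68 → average of remaining 10 = 834/10 = 83.4
Weighted total:
  Skills demo 79.5 × 0.16 = 12.72
  Written test 41 × 0.18 = 7.38
  Ethics module 83.4 × 0.31 = 25.854
  Theory 45 × 0.35 = 15.75
Sum = 61.704
61.704 is ≥ 42 and < 62.5 → Bronze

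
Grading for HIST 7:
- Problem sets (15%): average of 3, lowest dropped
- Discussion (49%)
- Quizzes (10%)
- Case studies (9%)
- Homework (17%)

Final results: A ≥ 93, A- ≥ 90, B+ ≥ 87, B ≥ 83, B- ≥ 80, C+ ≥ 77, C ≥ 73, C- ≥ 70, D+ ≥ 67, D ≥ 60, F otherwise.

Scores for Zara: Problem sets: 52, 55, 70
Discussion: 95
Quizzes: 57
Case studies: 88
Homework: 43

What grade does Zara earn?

Problem sets: drop 52 → average of remaining 2 = 125/2 = 62.5
Weighted total:
  Problem sets 62.5 × 0.15 = 9.375
  Discussion 95 × 0.49 = 46.55
  Quizzes 57 × 0.1 = 5.7
  Case studies 88 × 0.09 = 7.92
  Homework 43 × 0.17 = 7.31
Sum = 76.855
76.855 is ≥ 73 and < 77 → C

C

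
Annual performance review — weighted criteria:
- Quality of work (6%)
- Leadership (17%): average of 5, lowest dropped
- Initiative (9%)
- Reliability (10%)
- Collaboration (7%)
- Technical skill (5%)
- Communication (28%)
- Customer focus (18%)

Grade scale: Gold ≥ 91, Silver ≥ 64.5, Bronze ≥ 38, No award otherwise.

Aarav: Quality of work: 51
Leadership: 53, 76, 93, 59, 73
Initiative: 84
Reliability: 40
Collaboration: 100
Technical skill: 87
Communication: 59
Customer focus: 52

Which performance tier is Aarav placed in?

Silver

Leadership: drop 53 → average of remaining 4 = 301/4 = 75.25
Weighted total:
  Quality of work 51 × 0.06 = 3.06
  Leadership 75.25 × 0.17 = 12.7925
  Initiative 84 × 0.09 = 7.56
  Reliability 40 × 0.1 = 4
  Collaboration 100 × 0.07 = 7
  Technical skill 87 × 0.05 = 4.35
  Communication 59 × 0.28 = 16.52
  Customer focus 52 × 0.18 = 9.36
Sum = 64.6425
64.6425 is ≥ 64.5 and < 91 → Silver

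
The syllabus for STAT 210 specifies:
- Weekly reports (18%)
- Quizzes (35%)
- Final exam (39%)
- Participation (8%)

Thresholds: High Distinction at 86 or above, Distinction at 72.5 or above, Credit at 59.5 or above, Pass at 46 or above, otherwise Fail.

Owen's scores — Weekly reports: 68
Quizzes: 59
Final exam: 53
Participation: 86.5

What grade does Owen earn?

Weighted total:
  Weekly reports 68 × 0.18 = 12.24
  Quizzes 59 × 0.35 = 20.65
  Final exam 53 × 0.39 = 20.67
  Participation 86.5 × 0.08 = 6.92
Sum = 60.48
60.48 is ≥ 59.5 and < 72.5 → Credit

Credit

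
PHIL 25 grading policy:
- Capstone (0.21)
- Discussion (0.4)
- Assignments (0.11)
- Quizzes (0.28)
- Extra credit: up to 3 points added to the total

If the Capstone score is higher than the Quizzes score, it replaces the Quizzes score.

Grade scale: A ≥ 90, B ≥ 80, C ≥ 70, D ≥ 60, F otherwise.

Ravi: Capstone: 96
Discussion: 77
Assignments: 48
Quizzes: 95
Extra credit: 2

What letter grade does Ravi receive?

Capstone (96) > Quizzes (95), so Quizzes counts as 96.
Weighted total:
  Capstone 96 × 0.21 = 20.16
  Discussion 77 × 0.4 = 30.8
  Assignments 48 × 0.11 = 5.28
  Quizzes 96 × 0.28 = 26.88
Sum = 83.12
Extra credit: 83.12 + 2 = 85.12
85.12 is ≥ 80 and < 90 → B

B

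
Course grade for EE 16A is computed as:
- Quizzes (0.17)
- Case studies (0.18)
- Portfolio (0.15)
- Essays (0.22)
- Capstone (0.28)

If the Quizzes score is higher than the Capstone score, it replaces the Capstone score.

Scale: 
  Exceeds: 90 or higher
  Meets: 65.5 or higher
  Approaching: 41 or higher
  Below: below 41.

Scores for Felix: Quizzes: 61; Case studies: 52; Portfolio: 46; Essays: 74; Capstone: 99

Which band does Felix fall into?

Quizzes (61) ≤ Capstone (99), so Capstone stays at 99.
Weighted total:
  Quizzes 61 × 0.17 = 10.37
  Case studies 52 × 0.18 = 9.36
  Portfolio 46 × 0.15 = 6.9
  Essays 74 × 0.22 = 16.28
  Capstone 99 × 0.28 = 27.72
Sum = 70.63
70.63 is ≥ 65.5 and < 90 → Meets

Meets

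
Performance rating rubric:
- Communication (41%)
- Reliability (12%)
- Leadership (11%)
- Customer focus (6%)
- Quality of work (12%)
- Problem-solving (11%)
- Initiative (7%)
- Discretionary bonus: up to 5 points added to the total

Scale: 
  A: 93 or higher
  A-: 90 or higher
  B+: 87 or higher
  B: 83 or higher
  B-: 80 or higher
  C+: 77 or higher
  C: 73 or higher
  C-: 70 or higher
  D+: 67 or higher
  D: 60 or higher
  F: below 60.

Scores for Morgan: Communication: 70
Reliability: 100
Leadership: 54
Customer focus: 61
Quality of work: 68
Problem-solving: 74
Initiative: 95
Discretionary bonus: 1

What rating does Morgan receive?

Weighted total:
  Communication 70 × 0.41 = 28.7
  Reliability 100 × 0.12 = 12
  Leadership 54 × 0.11 = 5.94
  Customer focus 61 × 0.06 = 3.66
  Quality of work 68 × 0.12 = 8.16
  Problem-solving 74 × 0.11 = 8.14
  Initiative 95 × 0.07 = 6.65
Sum = 73.25
Discretionary bonus: 73.25 + 1 = 74.25
74.25 is ≥ 73 and < 77 → C

C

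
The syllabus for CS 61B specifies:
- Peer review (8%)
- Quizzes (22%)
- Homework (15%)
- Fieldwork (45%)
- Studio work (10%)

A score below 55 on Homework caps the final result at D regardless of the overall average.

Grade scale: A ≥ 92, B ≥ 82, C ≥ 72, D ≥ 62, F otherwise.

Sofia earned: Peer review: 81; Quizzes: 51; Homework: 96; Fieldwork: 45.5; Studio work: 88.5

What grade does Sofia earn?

Homework score 96 ≥ 55: minimum met.
Weighted total:
  Peer review 81 × 0.08 = 6.48
  Quizzes 51 × 0.22 = 11.22
  Homework 96 × 0.15 = 14.4
  Fieldwork 45.5 × 0.45 = 20.475
  Studio work 88.5 × 0.1 = 8.85
Sum = 61.425
61.425 < 62 → F

F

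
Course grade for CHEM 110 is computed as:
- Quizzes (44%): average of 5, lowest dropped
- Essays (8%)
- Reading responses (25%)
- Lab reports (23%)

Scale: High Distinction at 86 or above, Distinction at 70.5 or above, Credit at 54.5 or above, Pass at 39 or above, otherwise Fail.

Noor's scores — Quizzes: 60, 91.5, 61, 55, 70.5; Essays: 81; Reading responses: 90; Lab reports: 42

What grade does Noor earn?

Credit

Quizzes: drop 55 → average of remaining 4 = 283/4 = 70.75
Weighted total:
  Quizzes 70.75 × 0.44 = 31.13
  Essays 81 × 0.08 = 6.48
  Reading responses 90 × 0.25 = 22.5
  Lab reports 42 × 0.23 = 9.66
Sum = 69.77
69.77 is ≥ 54.5 and < 70.5 → Credit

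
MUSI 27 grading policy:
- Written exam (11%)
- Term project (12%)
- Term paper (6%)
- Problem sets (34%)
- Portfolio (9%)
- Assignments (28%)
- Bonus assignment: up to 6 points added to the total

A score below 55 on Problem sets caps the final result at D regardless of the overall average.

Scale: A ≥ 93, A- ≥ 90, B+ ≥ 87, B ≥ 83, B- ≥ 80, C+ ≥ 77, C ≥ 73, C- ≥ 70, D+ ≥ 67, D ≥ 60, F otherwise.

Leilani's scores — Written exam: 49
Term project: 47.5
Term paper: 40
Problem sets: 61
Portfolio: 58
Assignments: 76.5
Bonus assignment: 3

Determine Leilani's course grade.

D

Problem sets score 61 ≥ 55: minimum met.
Weighted total:
  Written exam 49 × 0.11 = 5.39
  Term project 47.5 × 0.12 = 5.7
  Term paper 40 × 0.06 = 2.4
  Problem sets 61 × 0.34 = 20.74
  Portfolio 58 × 0.09 = 5.22
  Assignments 76.5 × 0.28 = 21.42
Sum = 60.87
Bonus assignment: 60.87 + 3 = 63.87
63.87 is ≥ 60 and < 67 → D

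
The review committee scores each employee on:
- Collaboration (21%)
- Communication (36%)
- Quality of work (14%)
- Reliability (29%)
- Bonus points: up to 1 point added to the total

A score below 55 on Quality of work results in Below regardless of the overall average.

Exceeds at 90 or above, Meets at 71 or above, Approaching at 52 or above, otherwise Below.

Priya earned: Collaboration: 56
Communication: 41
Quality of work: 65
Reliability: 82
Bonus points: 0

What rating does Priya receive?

Quality of work score 65 ≥ 55: minimum met.
Weighted total:
  Collaboration 56 × 0.21 = 11.76
  Communication 41 × 0.36 = 14.76
  Quality of work 65 × 0.14 = 9.1
  Reliability 82 × 0.29 = 23.78
Sum = 59.4
Bonus points: 59.4 + 0 = 59.4
59.4 is ≥ 52 and < 71 → Approaching

Approaching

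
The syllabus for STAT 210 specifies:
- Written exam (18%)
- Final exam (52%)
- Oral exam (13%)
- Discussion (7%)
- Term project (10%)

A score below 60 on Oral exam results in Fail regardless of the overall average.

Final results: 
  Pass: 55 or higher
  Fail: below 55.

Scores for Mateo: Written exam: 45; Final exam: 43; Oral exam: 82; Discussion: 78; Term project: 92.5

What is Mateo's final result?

Pass

Oral exam score 82 ≥ 60: minimum met.
Weighted total:
  Written exam 45 × 0.18 = 8.1
  Final exam 43 × 0.52 = 22.36
  Oral exam 82 × 0.13 = 10.66
  Discussion 78 × 0.07 = 5.46
  Term project 92.5 × 0.1 = 9.25
Sum = 55.83
55.83 ≥ 55 → Pass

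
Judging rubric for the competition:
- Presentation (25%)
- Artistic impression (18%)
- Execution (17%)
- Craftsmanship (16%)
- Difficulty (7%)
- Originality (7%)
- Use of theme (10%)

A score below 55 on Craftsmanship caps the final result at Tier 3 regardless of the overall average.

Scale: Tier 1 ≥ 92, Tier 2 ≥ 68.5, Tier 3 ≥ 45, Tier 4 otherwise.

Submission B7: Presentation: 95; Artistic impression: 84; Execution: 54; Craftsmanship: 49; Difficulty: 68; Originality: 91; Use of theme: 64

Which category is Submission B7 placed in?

Craftsmanship score 49 < 55: minimum not met.
Weighted total:
  Presentation 95 × 0.25 = 23.75
  Artistic impression 84 × 0.18 = 15.12
  Execution 54 × 0.17 = 9.18
  Craftsmanship 49 × 0.16 = 7.84
  Difficulty 68 × 0.07 = 4.76
  Originality 91 × 0.07 = 6.37
  Use of theme 64 × 0.1 = 6.4
Sum = 73.42
73.42 would be Tier 2; cap at Tier 3 applies → Tier 3.

Tier 3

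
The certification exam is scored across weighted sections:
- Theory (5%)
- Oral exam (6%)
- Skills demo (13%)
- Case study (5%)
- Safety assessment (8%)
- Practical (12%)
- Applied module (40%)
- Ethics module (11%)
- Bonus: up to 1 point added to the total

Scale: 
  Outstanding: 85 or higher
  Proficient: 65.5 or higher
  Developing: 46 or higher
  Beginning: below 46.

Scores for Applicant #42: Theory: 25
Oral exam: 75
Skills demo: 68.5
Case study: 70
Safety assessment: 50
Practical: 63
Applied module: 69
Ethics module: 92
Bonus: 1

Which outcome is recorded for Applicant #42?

Weighted total:
  Theory 25 × 0.05 = 1.25
  Oral exam 75 × 0.06 = 4.5
  Skills demo 68.5 × 0.13 = 8.905
  Case study 70 × 0.05 = 3.5
  Safety assessment 50 × 0.08 = 4
  Practical 63 × 0.12 = 7.56
  Applied module 69 × 0.4 = 27.6
  Ethics module 92 × 0.11 = 10.12
Sum = 67.435
Bonus: 67.435 + 1 = 68.435
68.435 is ≥ 65.5 and < 85 → Proficient

Proficient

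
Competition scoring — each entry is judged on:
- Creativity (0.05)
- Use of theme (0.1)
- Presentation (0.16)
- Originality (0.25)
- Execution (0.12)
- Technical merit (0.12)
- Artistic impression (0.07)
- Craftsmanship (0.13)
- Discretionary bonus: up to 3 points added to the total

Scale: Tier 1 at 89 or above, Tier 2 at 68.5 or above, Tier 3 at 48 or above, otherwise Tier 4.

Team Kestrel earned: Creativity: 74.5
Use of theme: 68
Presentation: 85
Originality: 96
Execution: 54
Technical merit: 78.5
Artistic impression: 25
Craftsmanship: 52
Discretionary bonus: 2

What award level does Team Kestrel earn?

Weighted total:
  Creativity 74.5 × 0.05 = 3.725
  Use of theme 68 × 0.1 = 6.8
  Presentation 85 × 0.16 = 13.6
  Originality 96 × 0.25 = 24
  Execution 54 × 0.12 = 6.48
  Technical merit 78.5 × 0.12 = 9.42
  Artistic impression 25 × 0.07 = 1.75
  Craftsmanship 52 × 0.13 = 6.76
Sum = 72.535
Discretionary bonus: 72.535 + 2 = 74.535
74.535 is ≥ 68.5 and < 89 → Tier 2

Tier 2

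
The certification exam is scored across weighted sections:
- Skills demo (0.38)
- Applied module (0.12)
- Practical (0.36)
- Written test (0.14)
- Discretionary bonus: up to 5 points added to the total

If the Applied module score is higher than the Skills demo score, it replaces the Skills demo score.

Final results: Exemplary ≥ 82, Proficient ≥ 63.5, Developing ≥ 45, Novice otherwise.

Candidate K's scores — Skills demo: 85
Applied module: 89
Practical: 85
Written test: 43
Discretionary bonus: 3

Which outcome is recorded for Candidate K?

Exemplary

Applied module (89) > Skills demo (85), so Skills demo counts as 89.
Weighted total:
  Skills demo 89 × 0.38 = 33.82
  Applied module 89 × 0.12 = 10.68
  Practical 85 × 0.36 = 30.6
  Written test 43 × 0.14 = 6.02
Sum = 81.12
Discretionary bonus: 81.12 + 3 = 84.12
84.12 ≥ 82 → Exemplary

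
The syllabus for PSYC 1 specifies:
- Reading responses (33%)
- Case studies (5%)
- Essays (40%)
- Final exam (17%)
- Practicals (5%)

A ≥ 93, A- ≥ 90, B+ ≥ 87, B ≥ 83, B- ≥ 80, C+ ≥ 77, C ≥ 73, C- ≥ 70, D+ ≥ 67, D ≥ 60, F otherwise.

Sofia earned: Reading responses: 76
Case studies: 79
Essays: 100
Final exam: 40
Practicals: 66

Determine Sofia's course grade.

C+

Weighted total:
  Reading responses 76 × 0.33 = 25.08
  Case studies 79 × 0.05 = 3.95
  Essays 100 × 0.4 = 40
  Final exam 40 × 0.17 = 6.8
  Practicals 66 × 0.05 = 3.3
Sum = 79.13
79.13 is ≥ 77 and < 80 → C+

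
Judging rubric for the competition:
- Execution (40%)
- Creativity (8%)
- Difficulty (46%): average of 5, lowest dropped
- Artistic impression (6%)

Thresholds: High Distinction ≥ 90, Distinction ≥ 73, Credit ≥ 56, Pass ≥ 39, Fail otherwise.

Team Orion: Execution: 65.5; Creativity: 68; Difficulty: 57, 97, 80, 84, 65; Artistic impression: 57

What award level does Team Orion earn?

Difficulty: drop 57 → average of remaining 4 = 326/4 = 81.5
Weighted total:
  Execution 65.5 × 0.4 = 26.2
  Creativity 68 × 0.08 = 5.44
  Difficulty 81.5 × 0.46 = 37.49
  Artistic impression 57 × 0.06 = 3.42
Sum = 72.55
72.55 is ≥ 56 and < 73 → Credit

Credit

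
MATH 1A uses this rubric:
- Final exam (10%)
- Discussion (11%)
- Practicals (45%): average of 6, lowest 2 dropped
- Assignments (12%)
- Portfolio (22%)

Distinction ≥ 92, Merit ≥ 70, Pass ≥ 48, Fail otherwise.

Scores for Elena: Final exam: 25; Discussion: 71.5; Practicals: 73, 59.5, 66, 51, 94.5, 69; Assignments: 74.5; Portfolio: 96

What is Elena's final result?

Practicals: drop 51, 59.5 → average of remaining 4 = 302.5/4 = 75.625
Weighted total:
  Final exam 25 × 0.1 = 2.5
  Discussion 71.5 × 0.11 = 7.865
  Practicals 75.625 × 0.45 = 34.03125
  Assignments 74.5 × 0.12 = 8.94
  Portfolio 96 × 0.22 = 21.12
Sum = 74.45625
74.45625 is ≥ 70 and < 92 → Merit

Merit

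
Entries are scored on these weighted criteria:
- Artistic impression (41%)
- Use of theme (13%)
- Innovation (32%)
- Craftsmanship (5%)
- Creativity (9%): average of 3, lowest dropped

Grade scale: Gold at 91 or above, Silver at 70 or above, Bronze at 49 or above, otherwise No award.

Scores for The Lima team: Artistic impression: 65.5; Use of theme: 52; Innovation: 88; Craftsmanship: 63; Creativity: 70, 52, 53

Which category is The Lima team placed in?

Silver

Creativity: drop 52 → average of remaining 2 = 123/2 = 61.5
Weighted total:
  Artistic impression 65.5 × 0.41 = 26.855
  Use of theme 52 × 0.13 = 6.76
  Innovation 88 × 0.32 = 28.16
  Craftsmanship 63 × 0.05 = 3.15
  Creativity 61.5 × 0.09 = 5.535
Sum = 70.46
70.46 is ≥ 70 and < 91 → Silver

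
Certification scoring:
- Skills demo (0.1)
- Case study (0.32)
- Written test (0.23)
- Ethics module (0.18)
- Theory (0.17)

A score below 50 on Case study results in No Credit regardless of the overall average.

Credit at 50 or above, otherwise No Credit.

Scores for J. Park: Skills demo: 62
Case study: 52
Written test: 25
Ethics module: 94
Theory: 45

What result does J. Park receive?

Credit

Case study score 52 ≥ 50: minimum met.
Weighted total:
  Skills demo 62 × 0.1 = 6.2
  Case study 52 × 0.32 = 16.64
  Written test 25 × 0.23 = 5.75
  Ethics module 94 × 0.18 = 16.92
  Theory 45 × 0.17 = 7.65
Sum = 53.16
53.16 ≥ 50 → Credit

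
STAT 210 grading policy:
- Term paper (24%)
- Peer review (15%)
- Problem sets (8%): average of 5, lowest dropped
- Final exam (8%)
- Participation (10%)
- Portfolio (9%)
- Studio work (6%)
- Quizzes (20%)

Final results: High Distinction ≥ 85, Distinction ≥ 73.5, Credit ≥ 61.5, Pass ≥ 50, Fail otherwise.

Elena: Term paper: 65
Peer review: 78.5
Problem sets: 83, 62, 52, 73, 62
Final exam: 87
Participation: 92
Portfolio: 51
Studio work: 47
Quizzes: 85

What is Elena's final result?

Distinction

Problem sets: drop 52 → average of remaining 4 = 280/4 = 70
Weighted total:
  Term paper 65 × 0.24 = 15.6
  Peer review 78.5 × 0.15 = 11.775
  Problem sets 70 × 0.08 = 5.6
  Final exam 87 × 0.08 = 6.96
  Participation 92 × 0.1 = 9.2
  Portfolio 51 × 0.09 = 4.59
  Studio work 47 × 0.06 = 2.82
  Quizzes 85 × 0.2 = 17
Sum = 73.545
73.545 is ≥ 73.5 and < 85 → Distinction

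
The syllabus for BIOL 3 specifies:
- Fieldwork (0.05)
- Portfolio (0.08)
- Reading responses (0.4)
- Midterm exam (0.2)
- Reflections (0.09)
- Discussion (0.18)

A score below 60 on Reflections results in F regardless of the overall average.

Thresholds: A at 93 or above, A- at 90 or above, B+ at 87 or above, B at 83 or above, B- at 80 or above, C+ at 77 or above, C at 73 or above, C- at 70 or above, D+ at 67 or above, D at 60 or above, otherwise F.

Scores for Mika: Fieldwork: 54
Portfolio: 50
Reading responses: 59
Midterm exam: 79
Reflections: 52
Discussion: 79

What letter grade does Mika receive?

F

Reflections score 52 < 60: minimum not met.
Weighted total:
  Fieldwork 54 × 0.05 = 2.7
  Portfolio 50 × 0.08 = 4
  Reading responses 59 × 0.4 = 23.6
  Midterm exam 79 × 0.2 = 15.8
  Reflections 52 × 0.09 = 4.68
  Discussion 79 × 0.18 = 14.22
Sum = 65
Because the Reflections minimum was not met, the result is F.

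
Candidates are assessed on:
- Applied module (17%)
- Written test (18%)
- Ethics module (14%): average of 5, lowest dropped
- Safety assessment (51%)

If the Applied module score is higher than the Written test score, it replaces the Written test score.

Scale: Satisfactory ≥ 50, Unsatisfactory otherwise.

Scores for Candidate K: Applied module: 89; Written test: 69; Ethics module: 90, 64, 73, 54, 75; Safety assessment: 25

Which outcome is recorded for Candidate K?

Satisfactory

Ethics module: drop 54 → average of remaining 4 = 302/4 = 75.5
Applied module (89) > Written test (69), so Written test counts as 89.
Weighted total:
  Applied module 89 × 0.17 = 15.13
  Written test 89 × 0.18 = 16.02
  Ethics module 75.5 × 0.14 = 10.57
  Safety assessment 25 × 0.51 = 12.75
Sum = 54.47
54.47 ≥ 50 → Satisfactory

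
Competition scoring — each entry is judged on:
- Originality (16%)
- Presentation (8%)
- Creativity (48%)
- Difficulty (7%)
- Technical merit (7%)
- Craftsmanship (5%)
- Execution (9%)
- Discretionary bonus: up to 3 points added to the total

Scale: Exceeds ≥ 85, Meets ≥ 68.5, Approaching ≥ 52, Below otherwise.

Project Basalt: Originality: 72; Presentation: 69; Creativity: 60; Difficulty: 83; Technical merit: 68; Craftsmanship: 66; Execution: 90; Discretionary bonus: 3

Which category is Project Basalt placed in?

Meets

Weighted total:
  Originality 72 × 0.16 = 11.52
  Presentation 69 × 0.08 = 5.52
  Creativity 60 × 0.48 = 28.8
  Difficulty 83 × 0.07 = 5.81
  Technical merit 68 × 0.07 = 4.76
  Craftsmanship 66 × 0.05 = 3.3
  Execution 90 × 0.09 = 8.1
Sum = 67.81
Discretionary bonus: 67.81 + 3 = 70.81
70.81 is ≥ 68.5 and < 85 → Meets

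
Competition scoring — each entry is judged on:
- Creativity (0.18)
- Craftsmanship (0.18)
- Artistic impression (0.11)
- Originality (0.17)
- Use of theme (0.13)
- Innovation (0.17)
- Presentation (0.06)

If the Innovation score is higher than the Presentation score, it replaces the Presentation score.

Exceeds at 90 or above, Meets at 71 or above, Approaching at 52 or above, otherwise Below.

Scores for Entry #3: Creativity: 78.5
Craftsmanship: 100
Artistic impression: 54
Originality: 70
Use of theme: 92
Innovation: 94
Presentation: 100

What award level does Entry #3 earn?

Innovation (94) ≤ Presentation (100), so Presentation stays at 100.
Weighted total:
  Creativity 78.5 × 0.18 = 14.13
  Craftsmanship 100 × 0.18 = 18
  Artistic impression 54 × 0.11 = 5.94
  Originality 70 × 0.17 = 11.9
  Use of theme 92 × 0.13 = 11.96
  Innovation 94 × 0.17 = 15.98
  Presentation 100 × 0.06 = 6
Sum = 83.91
83.91 is ≥ 71 and < 90 → Meets

Meets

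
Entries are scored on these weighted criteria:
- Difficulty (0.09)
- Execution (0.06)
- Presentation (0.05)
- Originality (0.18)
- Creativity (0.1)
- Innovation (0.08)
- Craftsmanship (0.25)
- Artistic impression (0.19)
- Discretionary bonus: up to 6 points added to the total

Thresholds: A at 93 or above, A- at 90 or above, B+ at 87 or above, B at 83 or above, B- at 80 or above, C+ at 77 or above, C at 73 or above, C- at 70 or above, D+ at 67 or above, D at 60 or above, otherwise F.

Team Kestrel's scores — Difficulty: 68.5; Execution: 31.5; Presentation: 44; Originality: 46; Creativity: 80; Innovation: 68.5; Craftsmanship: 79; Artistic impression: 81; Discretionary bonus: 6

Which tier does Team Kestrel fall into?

C

Weighted total:
  Difficulty 68.5 × 0.09 = 6.165
  Execution 31.5 × 0.06 = 1.89
  Presentation 44 × 0.05 = 2.2
  Originality 46 × 0.18 = 8.28
  Creativity 80 × 0.1 = 8
  Innovation 68.5 × 0.08 = 5.48
  Craftsmanship 79 × 0.25 = 19.75
  Artistic impression 81 × 0.19 = 15.39
Sum = 67.155
Discretionary bonus: 67.155 + 6 = 73.155
73.155 is ≥ 73 and < 77 → C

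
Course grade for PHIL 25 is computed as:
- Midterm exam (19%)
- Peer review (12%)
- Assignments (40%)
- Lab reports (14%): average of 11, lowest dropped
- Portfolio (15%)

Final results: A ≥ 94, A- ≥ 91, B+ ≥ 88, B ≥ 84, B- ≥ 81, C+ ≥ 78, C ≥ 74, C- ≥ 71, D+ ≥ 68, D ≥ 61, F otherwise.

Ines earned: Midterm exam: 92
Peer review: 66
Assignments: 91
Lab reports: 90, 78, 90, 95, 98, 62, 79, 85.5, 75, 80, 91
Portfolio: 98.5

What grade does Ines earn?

Lab reports: drop 62 → average of remaining 10 = 861.5/10 = 86.15
Weighted total:
  Midterm exam 92 × 0.19 = 17.48
  Peer review 66 × 0.12 = 7.92
  Assignments 91 × 0.4 = 36.4
  Lab reports 86.15 × 0.14 = 12.061
  Portfolio 98.5 × 0.15 = 14.775
Sum = 88.636
88.636 is ≥ 88 and < 91 → B+

B+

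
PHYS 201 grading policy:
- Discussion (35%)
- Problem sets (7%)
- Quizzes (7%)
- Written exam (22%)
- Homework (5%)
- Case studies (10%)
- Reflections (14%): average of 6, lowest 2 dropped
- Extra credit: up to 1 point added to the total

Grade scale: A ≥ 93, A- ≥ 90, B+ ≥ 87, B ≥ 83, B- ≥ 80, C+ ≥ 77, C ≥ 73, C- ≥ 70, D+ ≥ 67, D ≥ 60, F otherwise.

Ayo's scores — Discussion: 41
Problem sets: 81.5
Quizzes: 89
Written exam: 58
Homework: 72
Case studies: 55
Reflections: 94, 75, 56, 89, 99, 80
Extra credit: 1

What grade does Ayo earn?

D

Reflections: drop 56, 75 → average of remaining 4 = 362/4 = 90.5
Weighted total:
  Discussion 41 × 0.35 = 14.35
  Problem sets 81.5 × 0.07 = 5.705
  Quizzes 89 × 0.07 = 6.23
  Written exam 58 × 0.22 = 12.76
  Homework 72 × 0.05 = 3.6
  Case studies 55 × 0.1 = 5.5
  Reflections 90.5 × 0.14 = 12.67
Sum = 60.815
Extra credit: 60.815 + 1 = 61.815
61.815 is ≥ 60 and < 67 → D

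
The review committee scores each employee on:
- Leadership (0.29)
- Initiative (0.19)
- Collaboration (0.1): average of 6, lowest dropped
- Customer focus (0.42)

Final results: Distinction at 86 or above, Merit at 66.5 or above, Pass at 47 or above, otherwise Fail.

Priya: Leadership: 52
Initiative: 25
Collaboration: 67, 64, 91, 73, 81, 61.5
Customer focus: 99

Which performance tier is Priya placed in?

Collaboration: drop 61.5 → average of remaining 5 = 376/5 = 75.2
Weighted total:
  Leadership 52 × 0.29 = 15.08
  Initiative 25 × 0.19 = 4.75
  Collaboration 75.2 × 0.1 = 7.52
  Customer focus 99 × 0.42 = 41.58
Sum = 68.93
68.93 is ≥ 66.5 and < 86 → Merit

Merit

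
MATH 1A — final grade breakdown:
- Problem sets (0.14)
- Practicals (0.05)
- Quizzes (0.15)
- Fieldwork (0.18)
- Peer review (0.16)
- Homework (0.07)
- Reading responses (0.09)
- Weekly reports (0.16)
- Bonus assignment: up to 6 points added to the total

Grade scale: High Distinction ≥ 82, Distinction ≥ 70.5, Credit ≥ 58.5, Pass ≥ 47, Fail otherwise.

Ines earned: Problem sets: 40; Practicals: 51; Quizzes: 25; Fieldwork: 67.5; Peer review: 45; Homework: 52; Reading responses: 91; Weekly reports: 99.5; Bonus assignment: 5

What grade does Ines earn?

Credit

Weighted total:
  Problem sets 40 × 0.14 = 5.6
  Practicals 51 × 0.05 = 2.55
  Quizzes 25 × 0.15 = 3.75
  Fieldwork 67.5 × 0.18 = 12.15
  Peer review 45 × 0.16 = 7.2
  Homework 52 × 0.07 = 3.64
  Reading responses 91 × 0.09 = 8.19
  Weekly reports 99.5 × 0.16 = 15.92
Sum = 59
Bonus assignment: 59 + 5 = 64
64 is ≥ 58.5 and < 70.5 → Credit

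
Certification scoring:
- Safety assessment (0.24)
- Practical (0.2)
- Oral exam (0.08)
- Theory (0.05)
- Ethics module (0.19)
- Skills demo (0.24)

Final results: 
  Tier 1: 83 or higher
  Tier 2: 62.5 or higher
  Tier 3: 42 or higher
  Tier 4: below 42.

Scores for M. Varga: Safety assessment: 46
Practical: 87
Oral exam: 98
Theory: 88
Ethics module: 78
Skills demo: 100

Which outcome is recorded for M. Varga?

Weighted total:
  Safety assessment 46 × 0.24 = 11.04
  Practical 87 × 0.2 = 17.4
  Oral exam 98 × 0.08 = 7.84
  Theory 88 × 0.05 = 4.4
  Ethics module 78 × 0.19 = 14.82
  Skills demo 100 × 0.24 = 24
Sum = 79.5
79.5 is ≥ 62.5 and < 83 → Tier 2

Tier 2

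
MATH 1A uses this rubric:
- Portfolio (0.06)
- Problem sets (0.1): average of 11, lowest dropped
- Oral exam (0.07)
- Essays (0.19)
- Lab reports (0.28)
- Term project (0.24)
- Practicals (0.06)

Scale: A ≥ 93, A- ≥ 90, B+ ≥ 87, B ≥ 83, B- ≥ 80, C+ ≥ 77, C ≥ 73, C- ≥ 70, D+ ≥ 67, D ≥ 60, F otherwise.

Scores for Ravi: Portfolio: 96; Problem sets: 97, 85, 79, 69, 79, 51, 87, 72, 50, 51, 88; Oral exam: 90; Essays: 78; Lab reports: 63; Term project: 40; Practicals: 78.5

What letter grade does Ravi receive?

D

Problem sets: drop 50 → average of remaining 10 = 758/10 = 75.8
Weighted total:
  Portfolio 96 × 0.06 = 5.76
  Problem sets 75.8 × 0.1 = 7.58
  Oral exam 90 × 0.07 = 6.3
  Essays 78 × 0.19 = 14.82
  Lab reports 63 × 0.28 = 17.64
  Term project 40 × 0.24 = 9.6
  Practicals 78.5 × 0.06 = 4.71
Sum = 66.41
66.41 is ≥ 60 and < 67 → D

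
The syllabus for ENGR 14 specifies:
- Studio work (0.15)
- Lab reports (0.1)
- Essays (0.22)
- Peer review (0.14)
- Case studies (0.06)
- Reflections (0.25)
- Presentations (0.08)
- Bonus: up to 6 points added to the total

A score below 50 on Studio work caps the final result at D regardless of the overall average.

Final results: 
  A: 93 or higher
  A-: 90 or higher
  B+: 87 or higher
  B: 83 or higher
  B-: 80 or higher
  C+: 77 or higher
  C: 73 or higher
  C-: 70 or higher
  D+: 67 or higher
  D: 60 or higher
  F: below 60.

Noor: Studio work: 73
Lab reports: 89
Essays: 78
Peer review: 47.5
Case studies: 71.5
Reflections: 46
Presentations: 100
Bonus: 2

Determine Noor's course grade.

D+

Studio work score 73 ≥ 50: minimum met.
Weighted total:
  Studio work 73 × 0.15 = 10.95
  Lab reports 89 × 0.1 = 8.9
  Essays 78 × 0.22 = 17.16
  Peer review 47.5 × 0.14 = 6.65
  Case studies 71.5 × 0.06 = 4.29
  Reflections 46 × 0.25 = 11.5
  Presentations 100 × 0.08 = 8
Sum = 67.45
Bonus: 67.45 + 2 = 69.45
69.45 is ≥ 67 and < 70 → D+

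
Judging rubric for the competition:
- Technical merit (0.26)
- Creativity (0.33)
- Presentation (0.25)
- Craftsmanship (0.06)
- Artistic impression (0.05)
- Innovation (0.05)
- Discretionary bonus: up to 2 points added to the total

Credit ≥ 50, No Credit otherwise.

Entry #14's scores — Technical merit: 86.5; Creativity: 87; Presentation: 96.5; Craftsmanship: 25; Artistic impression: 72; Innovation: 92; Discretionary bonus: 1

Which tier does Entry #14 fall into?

Credit

Weighted total:
  Technical merit 86.5 × 0.26 = 22.49
  Creativity 87 × 0.33 = 28.71
  Presentation 96.5 × 0.25 = 24.125
  Craftsmanship 25 × 0.06 = 1.5
  Artistic impression 72 × 0.05 = 3.6
  Innovation 92 × 0.05 = 4.6
Sum = 85.025
Discretionary bonus: 85.025 + 1 = 86.025
86.025 ≥ 50 → Credit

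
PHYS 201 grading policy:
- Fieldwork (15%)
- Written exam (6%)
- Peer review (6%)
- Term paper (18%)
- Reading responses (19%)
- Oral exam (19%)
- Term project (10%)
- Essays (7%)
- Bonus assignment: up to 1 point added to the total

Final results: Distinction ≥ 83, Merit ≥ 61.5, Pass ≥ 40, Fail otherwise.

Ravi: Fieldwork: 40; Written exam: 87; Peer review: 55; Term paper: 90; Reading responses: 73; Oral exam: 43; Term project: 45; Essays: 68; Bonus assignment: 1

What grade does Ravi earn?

Weighted total:
  Fieldwork 40 × 0.15 = 6
  Written exam 87 × 0.06 = 5.22
  Peer review 55 × 0.06 = 3.3
  Term paper 90 × 0.18 = 16.2
  Reading responses 73 × 0.19 = 13.87
  Oral exam 43 × 0.19 = 8.17
  Term project 45 × 0.1 = 4.5
  Essays 68 × 0.07 = 4.76
Sum = 62.02
Bonus assignment: 62.02 + 1 = 63.02
63.02 is ≥ 61.5 and < 83 → Merit

Merit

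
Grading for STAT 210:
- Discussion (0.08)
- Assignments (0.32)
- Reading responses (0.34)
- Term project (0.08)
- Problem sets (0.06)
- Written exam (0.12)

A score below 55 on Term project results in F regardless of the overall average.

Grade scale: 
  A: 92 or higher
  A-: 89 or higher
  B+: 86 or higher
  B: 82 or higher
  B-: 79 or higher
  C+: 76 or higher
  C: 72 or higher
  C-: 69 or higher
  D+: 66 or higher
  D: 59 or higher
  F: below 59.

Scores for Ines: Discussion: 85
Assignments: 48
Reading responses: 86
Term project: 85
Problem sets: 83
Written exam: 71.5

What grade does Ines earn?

Term project score 85 ≥ 55: minimum met.
Weighted total:
  Discussion 85 × 0.08 = 6.8
  Assignments 48 × 0.32 = 15.36
  Reading responses 86 × 0.34 = 29.24
  Term project 85 × 0.08 = 6.8
  Problem sets 83 × 0.06 = 4.98
  Written exam 71.5 × 0.12 = 8.58
Sum = 71.76
71.76 is ≥ 69 and < 72 → C-

C-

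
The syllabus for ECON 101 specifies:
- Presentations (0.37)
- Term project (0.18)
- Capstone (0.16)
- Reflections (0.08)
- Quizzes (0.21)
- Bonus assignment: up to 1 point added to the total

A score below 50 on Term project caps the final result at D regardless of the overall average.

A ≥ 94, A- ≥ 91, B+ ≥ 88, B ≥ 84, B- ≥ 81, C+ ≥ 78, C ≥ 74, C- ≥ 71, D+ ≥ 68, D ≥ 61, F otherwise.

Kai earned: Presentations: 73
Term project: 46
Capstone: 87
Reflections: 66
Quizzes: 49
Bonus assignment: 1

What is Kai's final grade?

Term project score 46 < 50: minimum not met.
Weighted total:
  Presentations 73 × 0.37 = 27.01
  Term project 46 × 0.18 = 8.28
  Capstone 87 × 0.16 = 13.92
  Reflections 66 × 0.08 = 5.28
  Quizzes 49 × 0.21 = 10.29
Sum = 64.78
Bonus assignment: 64.78 + 1 = 65.78
65.78 would be D; cap at D applies → D.

D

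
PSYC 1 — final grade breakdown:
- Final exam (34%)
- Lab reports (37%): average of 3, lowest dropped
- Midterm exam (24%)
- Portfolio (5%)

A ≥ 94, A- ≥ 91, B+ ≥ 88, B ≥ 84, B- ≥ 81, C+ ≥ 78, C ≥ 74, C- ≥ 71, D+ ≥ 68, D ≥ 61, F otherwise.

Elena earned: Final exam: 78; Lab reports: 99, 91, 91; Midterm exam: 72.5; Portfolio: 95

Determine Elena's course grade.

Lab reports: drop 91 → average of remaining 2 = 190/2 = 95
Weighted total:
  Final exam 78 × 0.34 = 26.52
  Lab reports 95 × 0.37 = 35.15
  Midterm exam 72.5 × 0.24 = 17.4
  Portfolio 95 × 0.05 = 4.75
Sum = 83.82
83.82 is ≥ 81 and < 84 → B-

B-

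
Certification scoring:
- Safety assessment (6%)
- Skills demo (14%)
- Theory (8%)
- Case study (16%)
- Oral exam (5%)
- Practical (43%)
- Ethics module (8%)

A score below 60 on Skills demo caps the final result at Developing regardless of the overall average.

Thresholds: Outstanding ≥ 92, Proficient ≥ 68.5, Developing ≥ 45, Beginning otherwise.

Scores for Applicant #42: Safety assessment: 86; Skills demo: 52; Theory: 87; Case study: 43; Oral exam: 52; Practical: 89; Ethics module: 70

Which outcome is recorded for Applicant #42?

Skills demo score 52 < 60: minimum not met.
Weighted total:
  Safety assessment 86 × 0.06 = 5.16
  Skills demo 52 × 0.14 = 7.28
  Theory 87 × 0.08 = 6.96
  Case study 43 × 0.16 = 6.88
  Oral exam 52 × 0.05 = 2.6
  Practical 89 × 0.43 = 38.27
  Ethics module 70 × 0.08 = 5.6
Sum = 72.75
72.75 would be Proficient; cap at Developing applies → Developing.

Developing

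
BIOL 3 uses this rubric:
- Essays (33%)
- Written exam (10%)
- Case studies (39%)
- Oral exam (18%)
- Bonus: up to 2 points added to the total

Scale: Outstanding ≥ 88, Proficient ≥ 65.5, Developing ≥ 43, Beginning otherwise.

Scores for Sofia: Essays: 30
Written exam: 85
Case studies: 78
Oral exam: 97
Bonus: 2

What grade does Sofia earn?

Proficient

Weighted total:
  Essays 30 × 0.33 = 9.9
  Written exam 85 × 0.1 = 8.5
  Case studies 78 × 0.39 = 30.42
  Oral exam 97 × 0.18 = 17.46
Sum = 66.28
Bonus: 66.28 + 2 = 68.28
68.28 is ≥ 65.5 and < 88 → Proficient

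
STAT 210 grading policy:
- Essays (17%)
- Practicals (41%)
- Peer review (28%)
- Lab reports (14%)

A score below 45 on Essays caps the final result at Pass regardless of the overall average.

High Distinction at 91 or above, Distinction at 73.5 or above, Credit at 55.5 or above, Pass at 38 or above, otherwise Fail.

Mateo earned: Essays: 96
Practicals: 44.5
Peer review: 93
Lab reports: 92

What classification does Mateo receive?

Essays score 96 ≥ 45: minimum met.
Weighted total:
  Essays 96 × 0.17 = 16.32
  Practicals 44.5 × 0.41 = 18.245
  Peer review 93 × 0.28 = 26.04
  Lab reports 92 × 0.14 = 12.88
Sum = 73.485
73.485 is ≥ 55.5 and < 73.5 → Credit

Credit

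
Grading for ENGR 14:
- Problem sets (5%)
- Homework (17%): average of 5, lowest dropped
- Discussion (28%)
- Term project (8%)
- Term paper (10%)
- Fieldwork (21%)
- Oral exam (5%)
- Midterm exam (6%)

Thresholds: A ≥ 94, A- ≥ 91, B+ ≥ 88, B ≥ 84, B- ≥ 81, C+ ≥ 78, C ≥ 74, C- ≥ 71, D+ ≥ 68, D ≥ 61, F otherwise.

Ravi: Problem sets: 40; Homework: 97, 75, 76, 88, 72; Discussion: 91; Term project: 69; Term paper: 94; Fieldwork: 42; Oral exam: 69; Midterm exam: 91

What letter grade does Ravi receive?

C

Homework: drop 72 → average of remaining 4 = 336/4 = 84
Weighted total:
  Problem sets 40 × 0.05 = 2
  Homework 84 × 0.17 = 14.28
  Discussion 91 × 0.28 = 25.48
  Term project 69 × 0.08 = 5.52
  Term paper 94 × 0.1 = 9.4
  Fieldwork 42 × 0.21 = 8.82
  Oral exam 69 × 0.05 = 3.45
  Midterm exam 91 × 0.06 = 5.46
Sum = 74.41
74.41 is ≥ 74 and < 78 → C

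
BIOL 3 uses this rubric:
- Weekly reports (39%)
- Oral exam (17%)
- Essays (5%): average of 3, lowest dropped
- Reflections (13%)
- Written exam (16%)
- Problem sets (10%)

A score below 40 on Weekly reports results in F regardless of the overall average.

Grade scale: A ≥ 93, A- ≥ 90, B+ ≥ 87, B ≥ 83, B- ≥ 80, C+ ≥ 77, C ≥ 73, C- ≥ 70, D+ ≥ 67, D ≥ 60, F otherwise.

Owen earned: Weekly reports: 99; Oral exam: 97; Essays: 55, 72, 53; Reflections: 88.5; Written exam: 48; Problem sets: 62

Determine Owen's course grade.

Essays: drop 53 → average of remaining 2 = 127/2 = 63.5
Weekly reports score 99 ≥ 40: minimum met.
Weighted total:
  Weekly reports 99 × 0.39 = 38.61
  Oral exam 97 × 0.17 = 16.49
  Essays 63.5 × 0.05 = 3.175
  Reflections 88.5 × 0.13 = 11.505
  Written exam 48 × 0.16 = 7.68
  Problem sets 62 × 0.1 = 6.2
Sum = 83.66
83.66 is ≥ 83 and < 87 → B

B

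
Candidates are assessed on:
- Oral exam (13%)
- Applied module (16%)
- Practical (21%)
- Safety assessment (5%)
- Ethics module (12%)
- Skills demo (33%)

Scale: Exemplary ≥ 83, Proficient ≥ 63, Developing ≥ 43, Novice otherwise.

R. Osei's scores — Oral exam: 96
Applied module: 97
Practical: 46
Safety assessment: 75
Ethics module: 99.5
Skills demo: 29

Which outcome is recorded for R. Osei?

Developing

Weighted total:
  Oral exam 96 × 0.13 = 12.48
  Applied module 97 × 0.16 = 15.52
  Practical 46 × 0.21 = 9.66
  Safety assessment 75 × 0.05 = 3.75
  Ethics module 99.5 × 0.12 = 11.94
  Skills demo 29 × 0.33 = 9.57
Sum = 62.92
62.92 is ≥ 43 and < 63 → Developing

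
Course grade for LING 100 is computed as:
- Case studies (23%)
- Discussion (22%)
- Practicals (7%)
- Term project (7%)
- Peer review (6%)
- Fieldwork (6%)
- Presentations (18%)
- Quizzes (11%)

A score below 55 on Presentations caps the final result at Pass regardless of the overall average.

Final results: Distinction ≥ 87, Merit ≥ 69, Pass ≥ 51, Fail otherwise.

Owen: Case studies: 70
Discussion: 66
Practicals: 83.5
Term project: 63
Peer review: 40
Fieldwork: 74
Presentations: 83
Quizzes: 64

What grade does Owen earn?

Merit

Presentations score 83 ≥ 55: minimum met.
Weighted total:
  Case studies 70 × 0.23 = 16.1
  Discussion 66 × 0.22 = 14.52
  Practicals 83.5 × 0.07 = 5.845
  Term project 63 × 0.07 = 4.41
  Peer review 40 × 0.06 = 2.4
  Fieldwork 74 × 0.06 = 4.44
  Presentations 83 × 0.18 = 14.94
  Quizzes 64 × 0.11 = 7.04
Sum = 69.695
69.695 is ≥ 69 and < 87 → Merit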